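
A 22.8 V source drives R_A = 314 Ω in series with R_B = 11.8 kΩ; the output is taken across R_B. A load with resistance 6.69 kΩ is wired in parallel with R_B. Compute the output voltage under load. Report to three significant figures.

The load sits in parallel with R_B: R_B‖R_L = (11800 × 6690) / (11800 + 6690) = 4269 Ω.
V_out = 22.8 × 4269 / (314 + 4269) = 22.8 × 4269/4583 = 21.2 V.

V_out ≈ 21.2 V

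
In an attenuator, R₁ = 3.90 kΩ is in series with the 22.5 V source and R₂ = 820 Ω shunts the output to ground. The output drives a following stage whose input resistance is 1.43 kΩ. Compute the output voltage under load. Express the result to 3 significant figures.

V_out ≈ 2.65 V

The load sits in parallel with R₂: R₂‖R_L = (820 × 1430) / (820 + 1430) = 521.2 Ω.
V_out = 22.5 × 521.2 / (3900 + 521.2) = 22.5 × 521.2/4421 = 2.65 V.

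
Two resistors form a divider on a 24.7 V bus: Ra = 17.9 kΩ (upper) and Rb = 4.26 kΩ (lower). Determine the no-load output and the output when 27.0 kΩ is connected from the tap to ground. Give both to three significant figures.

Unloaded: 4.75 V; loaded: 4.21 V

Open-circuit: V = 24.7 × 4.26/(17.9 + 4.26) = 4.75 V.
With the load, Rb becomes Rb‖R_L = 3.679 kΩ, so V = 24.7 × 3.679/21.58 = 4.21 V.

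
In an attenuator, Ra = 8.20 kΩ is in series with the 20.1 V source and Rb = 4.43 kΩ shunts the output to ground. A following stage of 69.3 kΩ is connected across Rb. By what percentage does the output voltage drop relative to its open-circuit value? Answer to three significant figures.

3.98 %

The divider's output (Thévenin) resistance is Ra‖Rb = 2.876 kΩ.
Fractional drop under load = R_th/(R_th + R_L) = 2.876 / (2.876 + 69.3) = 0.03985.
So the output falls by 3.98 %.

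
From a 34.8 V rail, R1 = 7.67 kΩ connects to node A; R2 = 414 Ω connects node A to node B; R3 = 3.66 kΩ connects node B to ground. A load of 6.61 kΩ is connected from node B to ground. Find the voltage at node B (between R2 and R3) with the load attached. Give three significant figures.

V ≈ 7.85 V

At node B, R3 is in parallel with the load: R3‖R_L = 2356 Ω.
Below node A the resistance is R2 + (R3‖R_L) = 2770 Ω, so V_A = 34.8 × 2770/10440 = 9.232 V.
Then V_B = V_A × (R3‖R_L)/(R2 + R3‖R_L) = 9.232 × 2356/2770 = 7.85 V.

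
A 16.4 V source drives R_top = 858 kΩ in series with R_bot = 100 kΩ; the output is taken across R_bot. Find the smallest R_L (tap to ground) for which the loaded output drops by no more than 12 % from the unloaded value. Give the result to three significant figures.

Output resistance R_th = R_top‖R_bot = (858 × 100)/958.0 = 89.56 kΩ.
The fractional drop is R_th/(R_th + R_L); requiring this ≤ 0.120 gives R_L ≥ R_th(1/0.120 − 1) = 89.56 × 7.333 = 657 kΩ.

R_L(min) ≈ 657 kΩ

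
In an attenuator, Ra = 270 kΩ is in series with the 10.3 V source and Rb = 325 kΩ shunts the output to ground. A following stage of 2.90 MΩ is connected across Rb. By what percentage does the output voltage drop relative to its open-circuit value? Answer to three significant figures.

The divider's output (Thévenin) resistance is Ra‖Rb = 147.5 kΩ.
Fractional drop under load = R_th/(R_th + R_L) = 147.5 / (147.5 + 2900) = 0.04839.
So the output falls by 4.84 %.

4.84 %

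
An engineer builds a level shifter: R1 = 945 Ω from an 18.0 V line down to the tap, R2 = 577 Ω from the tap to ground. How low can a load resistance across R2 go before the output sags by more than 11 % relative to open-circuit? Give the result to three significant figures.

R_L(min) ≈ 2.90 kΩ

Output resistance R_th = R1‖R2 = (945 × 577)/1522 = 358.3 Ω.
The fractional drop is R_th/(R_th + R_L); requiring this ≤ 0.110 gives R_L ≥ R_th(1/0.110 − 1) = 358.3 × 8.091 = 2.90 kΩ.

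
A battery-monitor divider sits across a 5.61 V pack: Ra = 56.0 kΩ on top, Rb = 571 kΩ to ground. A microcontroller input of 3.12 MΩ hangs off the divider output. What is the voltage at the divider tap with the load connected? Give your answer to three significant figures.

V_out ≈ 5.03 V

The load sits in parallel with Rb: Rb‖R_L = (571 × 3120) / (571 + 3120) = 482.7 kΩ.
V_out = 5.61 × 482.7 / (56.0 + 482.7) = 5.61 × 482.7/538.7 = 5.03 V.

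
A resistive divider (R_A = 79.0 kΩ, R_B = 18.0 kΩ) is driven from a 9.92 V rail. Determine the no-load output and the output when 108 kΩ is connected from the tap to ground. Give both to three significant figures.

Open-circuit: V = 9.92 × 18.0/(79.0 + 18.0) = 1.84 V.
With the load, R_B becomes R_B‖R_L = 15.43 kΩ, so V = 9.92 × 15.43/94.43 = 1.62 V.

Unloaded: 1.84 V; loaded: 1.62 V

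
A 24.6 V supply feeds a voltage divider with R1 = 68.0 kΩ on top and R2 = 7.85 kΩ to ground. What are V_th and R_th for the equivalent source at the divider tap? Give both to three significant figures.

V_th is the open-circuit tap voltage: 24.6 × 7.85/(68.0 + 7.85) = 2.55 V.
With the supply zeroed, R1 and R2 appear in parallel from the tap: R_th = R1‖R2 = (68.0 × 7.85)/75.85 = 7.04 kΩ.

V_th = 2.55 V, R_th = 7.04 kΩ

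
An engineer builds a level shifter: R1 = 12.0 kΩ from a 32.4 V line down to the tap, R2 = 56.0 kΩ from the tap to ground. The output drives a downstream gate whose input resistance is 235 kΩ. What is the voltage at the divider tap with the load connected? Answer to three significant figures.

V_out ≈ 25.6 V

The load sits in parallel with R2: R2‖R_L = (56.0 × 235) / (56.0 + 235) = 45.22 kΩ.
V_out = 32.4 × 45.22 / (12.0 + 45.22) = 32.4 × 45.22/57.22 = 25.6 V.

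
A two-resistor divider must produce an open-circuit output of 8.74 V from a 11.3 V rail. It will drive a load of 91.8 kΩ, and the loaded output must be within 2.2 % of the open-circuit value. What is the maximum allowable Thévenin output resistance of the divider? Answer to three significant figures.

Loading drop = R_th/(R_th + R_L) ≤ 0.0220, so R_th ≤ R_L · ε/(1−ε) = 91.8 kΩ × 0.0220/0.9780 = 2.07 kΩ.

R_th ≤ 2.07 kΩ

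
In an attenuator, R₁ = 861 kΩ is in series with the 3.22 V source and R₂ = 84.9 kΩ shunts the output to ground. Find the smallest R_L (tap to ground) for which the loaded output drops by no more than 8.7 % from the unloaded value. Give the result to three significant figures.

R_L(min) ≈ 811 kΩ

Output resistance R_th = R₁‖R₂ = (861 × 84.9)/945.9 = 77.28 kΩ.
The fractional drop is R_th/(R_th + R_L); requiring this ≤ 0.0870 gives R_L ≥ R_th(1/0.0870 − 1) = 77.28 × 10.49 = 811 kΩ.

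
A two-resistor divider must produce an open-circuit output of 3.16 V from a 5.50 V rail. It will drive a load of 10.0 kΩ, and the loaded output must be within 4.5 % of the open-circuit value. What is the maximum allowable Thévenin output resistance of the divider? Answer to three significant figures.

R_th ≤ 471 Ω

Loading drop = R_th/(R_th + R_L) ≤ 0.0450, so R_th ≤ R_L · ε/(1−ε) = 10.0 kΩ × 0.0450/0.9550 = 471 Ω.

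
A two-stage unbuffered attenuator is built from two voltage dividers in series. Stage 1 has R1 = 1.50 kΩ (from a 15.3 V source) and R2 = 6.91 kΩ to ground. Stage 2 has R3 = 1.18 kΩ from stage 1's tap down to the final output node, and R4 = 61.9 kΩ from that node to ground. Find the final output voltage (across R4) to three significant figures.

V_out ≈ 12.1 V

Stage 2 presents R3+R4 = 63.08 kΩ as a load on stage 1's tap.
Stage 1's lower leg becomes R2‖(R3+R4) = 6.228 kΩ, so V_mid = 15.3 × 6.228/7.728 = 12.33 V.
Stage 2 is itself unloaded: V_out = V_mid × R4/(R3+R4) = 12.33 × 61.9/63.08 = 12.1 V.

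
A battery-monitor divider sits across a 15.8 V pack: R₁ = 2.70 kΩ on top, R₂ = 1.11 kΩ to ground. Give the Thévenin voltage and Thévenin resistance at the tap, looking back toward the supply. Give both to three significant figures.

V_th is the open-circuit tap voltage: 15.8 × 1.11/(2.70 + 1.11) = 4.60 V.
With the supply zeroed, R₁ and R₂ appear in parallel from the tap: R_th = R₁‖R₂ = (2.70 × 1.11)/3.810 = 787 Ω.

V_th = 4.60 V, R_th = 787 Ω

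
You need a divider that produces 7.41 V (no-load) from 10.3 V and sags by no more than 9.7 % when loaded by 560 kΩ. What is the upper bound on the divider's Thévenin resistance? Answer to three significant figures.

Loading drop = R_th/(R_th + R_L) ≤ 0.0970, so R_th ≤ R_L · ε/(1−ε) = 560 kΩ × 0.0970/0.9030 = 60.2 kΩ.

R_th ≤ 60.2 kΩ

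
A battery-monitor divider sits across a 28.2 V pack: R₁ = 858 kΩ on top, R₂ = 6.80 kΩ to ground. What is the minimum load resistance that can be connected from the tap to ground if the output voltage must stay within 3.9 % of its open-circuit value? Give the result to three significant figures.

Output resistance R_th = R₁‖R₂ = (858 × 6.80)/864.8 = 6.747 kΩ.
The fractional drop is R_th/(R_th + R_L); requiring this ≤ 0.0390 gives R_L ≥ R_th(1/0.0390 − 1) = 6.747 × 24.64 = 166 kΩ.

R_L(min) ≈ 166 kΩ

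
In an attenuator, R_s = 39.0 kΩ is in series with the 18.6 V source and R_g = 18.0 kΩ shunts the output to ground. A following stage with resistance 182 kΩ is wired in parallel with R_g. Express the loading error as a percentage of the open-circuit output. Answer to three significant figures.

6.34 %

The divider's output (Thévenin) resistance is R_s‖R_g = 12.32 kΩ.
Fractional drop under load = R_th/(R_th + R_L) = 12.32 / (12.32 + 182) = 0.06338.
So the output falls by 6.34 %.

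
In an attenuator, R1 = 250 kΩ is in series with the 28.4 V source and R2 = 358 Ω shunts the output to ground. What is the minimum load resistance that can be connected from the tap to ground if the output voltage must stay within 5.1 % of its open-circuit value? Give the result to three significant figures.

R_L(min) ≈ 6.65 kΩ

Output resistance R_th = R1‖R2 = (250000 × 358)/250400 = 357.5 Ω.
The fractional drop is R_th/(R_th + R_L); requiring this ≤ 0.0510 gives R_L ≥ R_th(1/0.0510 − 1) = 357.5 × 18.61 = 6.65 kΩ.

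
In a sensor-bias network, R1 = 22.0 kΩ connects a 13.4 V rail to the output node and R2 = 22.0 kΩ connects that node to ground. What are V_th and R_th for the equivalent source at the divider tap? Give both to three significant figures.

V_th = 6.70 V, R_th = 11.0 kΩ

V_th is the open-circuit tap voltage: 13.4 × 22.0/(22.0 + 22.0) = 6.70 V.
With the supply zeroed, R1 and R2 appear in parallel from the tap: R_th = R1‖R2 = (22.0 × 22.0)/44.00 = 11.0 kΩ.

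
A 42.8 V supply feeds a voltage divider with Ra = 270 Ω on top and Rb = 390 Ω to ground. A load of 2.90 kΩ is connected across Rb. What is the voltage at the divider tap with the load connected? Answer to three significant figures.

The load sits in parallel with Rb: Rb‖R_L = (390 × 2900) / (390 + 2900) = 343.8 Ω.
V_out = 42.8 × 343.8 / (270 + 343.8) = 42.8 × 343.8/613.8 = 24.0 V.

V_out ≈ 24.0 V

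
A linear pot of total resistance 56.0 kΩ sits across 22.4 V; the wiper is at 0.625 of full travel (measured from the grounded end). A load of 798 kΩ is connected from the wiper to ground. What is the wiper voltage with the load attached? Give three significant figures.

The wiper splits the pot into (1−α)R = 21.00 kΩ above and αR = 35.00 kΩ below.
Lower section ‖ load = 33.53 kΩ.
V_wiper = 22.4 × 33.53/(21.00 + 33.53) = 13.8 V.

V ≈ 13.8 V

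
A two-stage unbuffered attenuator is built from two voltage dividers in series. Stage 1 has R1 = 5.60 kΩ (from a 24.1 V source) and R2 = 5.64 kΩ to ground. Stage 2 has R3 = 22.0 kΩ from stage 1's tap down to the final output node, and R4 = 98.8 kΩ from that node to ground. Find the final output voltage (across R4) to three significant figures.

V_out ≈ 9.67 V

Stage 2 presents R3+R4 = 120.8 kΩ as a load on stage 1's tap.
Stage 1's lower leg becomes R2‖(R3+R4) = 5.388 kΩ, so V_mid = 24.1 × 5.388/10.99 = 11.82 V.
Stage 2 is itself unloaded: V_out = V_mid × R4/(R3+R4) = 11.82 × 98.8/120.8 = 9.67 V.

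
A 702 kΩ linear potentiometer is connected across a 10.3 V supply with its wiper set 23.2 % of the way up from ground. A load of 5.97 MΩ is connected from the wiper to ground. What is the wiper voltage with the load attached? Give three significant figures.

The wiper splits the pot into (1−α)R = 539.1 kΩ above and αR = 162.9 kΩ below.
Lower section ‖ load = 158.5 kΩ.
V_wiper = 10.3 × 158.5/(539.1 + 158.5) = 2.34 V.

V ≈ 2.34 V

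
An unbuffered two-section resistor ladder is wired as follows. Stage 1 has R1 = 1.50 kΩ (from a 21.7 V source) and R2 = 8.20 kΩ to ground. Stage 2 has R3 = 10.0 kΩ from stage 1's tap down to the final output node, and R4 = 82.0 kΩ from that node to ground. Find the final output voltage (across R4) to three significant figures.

Stage 2 presents R3+R4 = 92.00 kΩ as a load on stage 1's tap.
Stage 1's lower leg becomes R2‖(R3+R4) = 7.529 kΩ, so V_mid = 21.7 × 7.529/9.029 = 18.09 V.
Stage 2 is itself unloaded: V_out = V_mid × R4/(R3+R4) = 18.09 × 82.0/92.00 = 16.1 V.

V_out ≈ 16.1 V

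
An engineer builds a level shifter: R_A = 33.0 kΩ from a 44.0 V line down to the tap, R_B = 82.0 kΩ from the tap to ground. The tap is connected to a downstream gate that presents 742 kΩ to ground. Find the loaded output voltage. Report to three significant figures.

The load sits in parallel with R_B: R_B‖R_L = (82.0 × 742) / (82.0 + 742) = 73.84 kΩ.
V_out = 44.0 × 73.84 / (33.0 + 73.84) = 44.0 × 73.84/106.8 = 30.4 V.

V_out ≈ 30.4 V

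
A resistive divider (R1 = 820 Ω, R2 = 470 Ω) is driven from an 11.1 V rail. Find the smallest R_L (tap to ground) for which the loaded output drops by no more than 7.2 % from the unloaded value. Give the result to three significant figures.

Output resistance R_th = R1‖R2 = (820 × 470)/1290 = 298.8 Ω.
The fractional drop is R_th/(R_th + R_L); requiring this ≤ 0.0720 gives R_L ≥ R_th(1/0.0720 − 1) = 298.8 × 12.89 = 3.85 kΩ.

R_L(min) ≈ 3.85 kΩ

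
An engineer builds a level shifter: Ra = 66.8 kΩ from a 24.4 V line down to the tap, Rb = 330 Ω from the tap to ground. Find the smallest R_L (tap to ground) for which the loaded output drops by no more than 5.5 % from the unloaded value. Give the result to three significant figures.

R_L(min) ≈ 5.64 kΩ

Output resistance R_th = Ra‖Rb = (66800 × 330)/67130 = 328.4 Ω.
The fractional drop is R_th/(R_th + R_L); requiring this ≤ 0.0550 gives R_L ≥ R_th(1/0.0550 − 1) = 328.4 × 17.18 = 5.64 kΩ.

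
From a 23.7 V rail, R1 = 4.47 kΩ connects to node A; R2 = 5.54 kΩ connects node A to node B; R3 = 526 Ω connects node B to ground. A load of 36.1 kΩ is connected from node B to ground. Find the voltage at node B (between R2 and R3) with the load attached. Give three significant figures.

At node B, R3 is in parallel with the load: R3‖R_L = 518.4 Ω.
Below node A the resistance is R2 + (R3‖R_L) = 6058 Ω, so V_A = 23.7 × 6058/10530 = 13.64 V.
Then V_B = V_A × (R3‖R_L)/(R2 + R3‖R_L) = 13.64 × 518.4/6058 = 1.17 V.

V ≈ 1.17 V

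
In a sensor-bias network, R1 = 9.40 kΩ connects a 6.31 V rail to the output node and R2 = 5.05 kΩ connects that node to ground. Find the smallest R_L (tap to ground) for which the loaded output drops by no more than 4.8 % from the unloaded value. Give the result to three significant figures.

R_L(min) ≈ 65.2 kΩ

Output resistance R_th = R1‖R2 = (9.40 × 5.05)/14.45 = 3.285 kΩ.
The fractional drop is R_th/(R_th + R_L); requiring this ≤ 0.0480 gives R_L ≥ R_th(1/0.0480 − 1) = 3.285 × 19.83 = 65.2 kΩ.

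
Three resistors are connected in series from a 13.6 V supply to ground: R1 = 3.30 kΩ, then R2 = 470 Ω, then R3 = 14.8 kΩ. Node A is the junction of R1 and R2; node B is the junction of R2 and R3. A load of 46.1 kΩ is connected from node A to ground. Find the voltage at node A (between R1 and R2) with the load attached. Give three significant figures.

Below node A the series string R2+R3 = 15270 Ω sits in parallel with the 46100 Ω load: 11470 Ω.
V_A = 13.6 × 11470/(3300 + 11470) = 10.6 V.

V ≈ 10.6 V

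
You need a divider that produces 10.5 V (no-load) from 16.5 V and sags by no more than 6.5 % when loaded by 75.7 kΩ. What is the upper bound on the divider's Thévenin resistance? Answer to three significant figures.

R_th ≤ 5.26 kΩ

Loading drop = R_th/(R_th + R_L) ≤ 0.0650, so R_th ≤ R_L · ε/(1−ε) = 75.7 kΩ × 0.0650/0.9350 = 5.26 kΩ.
(Any R1, R2 with R2/(R1+R2) = 0.636 and R1‖R2 ≤ 5.26 kΩ will meet the spec.)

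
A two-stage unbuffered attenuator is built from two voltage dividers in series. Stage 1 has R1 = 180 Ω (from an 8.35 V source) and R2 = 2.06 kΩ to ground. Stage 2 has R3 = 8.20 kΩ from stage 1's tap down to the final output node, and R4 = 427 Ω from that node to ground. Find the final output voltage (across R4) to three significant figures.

Stage 2 presents R3+R4 = 8627 Ω as a load on stage 1's tap.
Stage 1's lower leg becomes R2‖(R3+R4) = 1663 Ω, so V_mid = 8.35 × 1663/1843 = 7.534 V.
Stage 2 is itself unloaded: V_out = V_mid × R4/(R3+R4) = 7.534 × 427/8627 = 0.373 V.

V_out ≈ 0.373 V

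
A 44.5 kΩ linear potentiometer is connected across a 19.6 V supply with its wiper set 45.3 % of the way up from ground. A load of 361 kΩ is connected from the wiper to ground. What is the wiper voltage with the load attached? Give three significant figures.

V ≈ 8.62 V

The wiper splits the pot into (1−α)R = 24.34 kΩ above and αR = 20.16 kΩ below.
Lower section ‖ load = 19.09 kΩ.
V_wiper = 19.6 × 19.09/(24.34 + 19.09) = 8.62 V.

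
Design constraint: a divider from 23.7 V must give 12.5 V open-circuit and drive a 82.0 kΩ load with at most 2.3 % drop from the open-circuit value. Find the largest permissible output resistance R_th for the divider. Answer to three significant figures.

Loading drop = R_th/(R_th + R_L) ≤ 0.0230, so R_th ≤ R_L · ε/(1−ε) = 82.0 kΩ × 0.0230/0.9770 = 1.93 kΩ.

R_th ≤ 1.93 kΩ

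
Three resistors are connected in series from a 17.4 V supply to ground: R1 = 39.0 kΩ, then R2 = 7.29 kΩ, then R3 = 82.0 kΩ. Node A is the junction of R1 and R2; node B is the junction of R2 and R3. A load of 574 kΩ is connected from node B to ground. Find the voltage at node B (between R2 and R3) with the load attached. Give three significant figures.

At node B, R3 is in parallel with the load: R3‖R_L = 71.75 kΩ.
Below node A the resistance is R2 + (R3‖R_L) = 79.04 kΩ, so V_A = 17.4 × 79.04/118.0 = 11.65 V.
Then V_B = V_A × (R3‖R_L)/(R2 + R3‖R_L) = 11.65 × 71.75/79.04 = 10.6 V.

V ≈ 10.6 V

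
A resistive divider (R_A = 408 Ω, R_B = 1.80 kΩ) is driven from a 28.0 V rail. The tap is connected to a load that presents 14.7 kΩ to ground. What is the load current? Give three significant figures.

R_B‖R_L = 1604 Ω; V_out = 28.0 × 1604/2012 = 22.32 V.
I_L = V_out / R_L = 22.32 / 14.7 kΩ = 1.52 mA.

I_L ≈ 1.52 mA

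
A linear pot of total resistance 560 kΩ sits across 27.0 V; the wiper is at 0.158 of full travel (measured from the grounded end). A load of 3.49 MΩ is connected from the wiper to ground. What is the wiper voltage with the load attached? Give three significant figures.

The wiper splits the pot into (1−α)R = 471.5 kΩ above and αR = 88.48 kΩ below.
Lower section ‖ load = 86.29 kΩ.
V_wiper = 27.0 × 86.29/(471.5 + 86.29) = 4.18 V.

V ≈ 4.18 V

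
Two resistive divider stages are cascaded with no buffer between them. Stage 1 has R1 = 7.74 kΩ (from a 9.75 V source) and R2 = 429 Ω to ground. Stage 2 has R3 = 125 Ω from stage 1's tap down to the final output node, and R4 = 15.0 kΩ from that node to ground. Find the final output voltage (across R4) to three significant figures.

V_out ≈ 0.495 V

Stage 2 presents R3+R4 = 15120 Ω as a load on stage 1's tap.
Stage 1's lower leg becomes R2‖(R3+R4) = 417.2 Ω, so V_mid = 9.75 × 417.2/8157 = 0.4986 V.
Stage 2 is itself unloaded: V_out = V_mid × R4/(R3+R4) = 0.4986 × 15000/15120 = 0.495 V.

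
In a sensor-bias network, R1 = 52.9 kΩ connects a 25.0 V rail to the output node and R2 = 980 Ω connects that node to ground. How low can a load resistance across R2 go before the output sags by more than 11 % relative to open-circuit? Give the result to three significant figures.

Output resistance R_th = R1‖R2 = (52900 × 980)/53880 = 962.2 Ω.
The fractional drop is R_th/(R_th + R_L); requiring this ≤ 0.110 gives R_L ≥ R_th(1/0.110 − 1) = 962.2 × 8.091 = 7.78 kΩ.

R_L(min) ≈ 7.78 kΩ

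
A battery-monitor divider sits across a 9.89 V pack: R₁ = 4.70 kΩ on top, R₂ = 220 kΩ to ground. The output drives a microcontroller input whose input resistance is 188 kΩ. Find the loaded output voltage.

V_out ≈ 9.45 V

The load sits in parallel with R₂: R₂‖R_L = (220 × 188) / (220 + 188) = 101.4 kΩ.
V_out = 9.89 × 101.4 / (4.70 + 101.4) = 9.89 × 101.4/106.1 = 9.45 V.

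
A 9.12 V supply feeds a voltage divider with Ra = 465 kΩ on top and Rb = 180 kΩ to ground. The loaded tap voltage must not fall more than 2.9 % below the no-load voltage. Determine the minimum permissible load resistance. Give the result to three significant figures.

Output resistance R_th = Ra‖Rb = (465 × 180)/645.0 = 129.8 kΩ.
The fractional drop is R_th/(R_th + R_L); requiring this ≤ 0.0290 gives R_L ≥ R_th(1/0.0290 − 1) = 129.8 × 33.48 = 4.34 MΩ.

R_L(min) ≈ 4.34 MΩ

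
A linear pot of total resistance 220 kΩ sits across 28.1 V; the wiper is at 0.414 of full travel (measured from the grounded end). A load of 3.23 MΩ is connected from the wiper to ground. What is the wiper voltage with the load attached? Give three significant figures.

V ≈ 11.4 V

The wiper splits the pot into (1−α)R = 128.9 kΩ above and αR = 91.08 kΩ below.
Lower section ‖ load = 88.58 kΩ.
V_wiper = 28.1 × 88.58/(128.9 + 88.58) = 11.4 V.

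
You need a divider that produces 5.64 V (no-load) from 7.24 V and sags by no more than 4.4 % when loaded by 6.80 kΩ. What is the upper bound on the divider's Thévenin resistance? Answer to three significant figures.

Loading drop = R_th/(R_th + R_L) ≤ 0.0440, so R_th ≤ R_L · ε/(1−ε) = 6.80 kΩ × 0.0440/0.9560 = 313 Ω.

R_th ≤ 313 Ω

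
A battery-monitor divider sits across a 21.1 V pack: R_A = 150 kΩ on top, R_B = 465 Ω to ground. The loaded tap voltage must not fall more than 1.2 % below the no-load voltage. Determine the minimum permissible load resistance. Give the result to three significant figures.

R_L(min) ≈ 38.2 kΩ

Output resistance R_th = R_A‖R_B = (150000 × 465)/150500 = 463.6 Ω.
The fractional drop is R_th/(R_th + R_L); requiring this ≤ 0.0120 gives R_L ≥ R_th(1/0.0120 − 1) = 463.6 × 82.33 = 38.2 kΩ.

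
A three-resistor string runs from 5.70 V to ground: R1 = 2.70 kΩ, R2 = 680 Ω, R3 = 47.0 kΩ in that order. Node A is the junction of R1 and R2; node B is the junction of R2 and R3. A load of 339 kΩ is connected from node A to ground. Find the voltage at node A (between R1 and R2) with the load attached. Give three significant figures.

V ≈ 5.35 V

Below node A the series string R2+R3 = 47680 Ω sits in parallel with the 339000 Ω load: 41800 Ω.
V_A = 5.70 × 41800/(2700 + 41800) = 5.35 V.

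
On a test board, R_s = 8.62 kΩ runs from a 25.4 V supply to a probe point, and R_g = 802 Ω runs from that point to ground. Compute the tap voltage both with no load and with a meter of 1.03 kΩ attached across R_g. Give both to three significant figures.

Unloaded: 2.16 V; loaded: 1.26 V

Open-circuit: V = 25.4 × 802/(8620 + 802) = 2.16 V.
With the load, R_g becomes R_g‖R_L = 450.9 Ω, so V = 25.4 × 450.9/9071 = 1.26 V.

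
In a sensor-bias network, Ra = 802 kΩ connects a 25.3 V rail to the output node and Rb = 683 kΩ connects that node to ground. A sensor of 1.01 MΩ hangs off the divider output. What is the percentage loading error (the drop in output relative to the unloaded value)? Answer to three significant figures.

The divider's output (Thévenin) resistance is Ra‖Rb = 368.9 kΩ.
Fractional drop under load = R_th/(R_th + R_L) = 368.9 / (368.9 + 1010) = 0.2675.
So the output falls by 26.8 %.

26.8 %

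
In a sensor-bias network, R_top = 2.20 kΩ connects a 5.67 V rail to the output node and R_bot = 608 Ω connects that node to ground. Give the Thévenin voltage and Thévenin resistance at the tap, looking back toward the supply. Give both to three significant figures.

V_th is the open-circuit tap voltage: 5.67 × 608/(2200 + 608) = 1.23 V.
With the supply zeroed, R_top and R_bot appear in parallel from the tap: R_th = R_top‖R_bot = (2200 × 608)/2808 = 476 Ω.

V_th = 1.23 V, R_th = 476 Ω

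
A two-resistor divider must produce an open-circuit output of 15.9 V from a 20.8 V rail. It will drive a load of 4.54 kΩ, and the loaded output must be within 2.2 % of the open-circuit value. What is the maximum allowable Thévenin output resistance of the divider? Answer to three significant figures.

Loading drop = R_th/(R_th + R_L) ≤ 0.0220, so R_th ≤ R_L · ε/(1−ε) = 4.54 kΩ × 0.0220/0.9780 = 102 Ω.

R_th ≤ 102 Ω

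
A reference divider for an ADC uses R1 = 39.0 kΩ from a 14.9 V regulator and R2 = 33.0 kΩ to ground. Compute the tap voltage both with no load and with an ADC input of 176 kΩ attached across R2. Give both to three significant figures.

Unloaded: 6.83 V; loaded: 6.20 V

Open-circuit: V = 14.9 × 33.0/(39.0 + 33.0) = 6.83 V.
With the load, R2 becomes R2‖R_L = 27.79 kΩ, so V = 14.9 × 27.79/66.79 = 6.20 V.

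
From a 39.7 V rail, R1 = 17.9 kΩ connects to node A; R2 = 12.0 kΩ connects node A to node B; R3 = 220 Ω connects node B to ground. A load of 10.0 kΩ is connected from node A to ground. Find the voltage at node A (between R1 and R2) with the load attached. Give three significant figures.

V ≈ 9.33 V

Below node A the series string R2+R3 = 12220 Ω sits in parallel with the 10000 Ω load: 5500 Ω.
V_A = 39.7 × 5500/(17900 + 5500) = 9.33 V.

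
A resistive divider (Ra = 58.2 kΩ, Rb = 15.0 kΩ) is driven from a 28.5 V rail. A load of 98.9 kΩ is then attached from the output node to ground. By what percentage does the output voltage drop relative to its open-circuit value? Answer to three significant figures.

Unloaded V = 28.5 × 15.0/73.20 = 5.8402 V.
Loaded: Rb‖R_L = 13.02 kΩ, giving V = 28.5 × 13.02/71.22 = 5.2117 V.
Drop = (5.8402 − 5.2117) / 5.8402 = 10.8 %.

10.8 %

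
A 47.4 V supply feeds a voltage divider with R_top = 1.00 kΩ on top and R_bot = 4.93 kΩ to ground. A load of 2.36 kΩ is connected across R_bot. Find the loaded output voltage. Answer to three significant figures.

The load sits in parallel with R_bot: R_bot‖R_L = (4.93 × 2.36) / (4.93 + 2.36) = 1.596 kΩ.
V_out = 47.4 × 1.596 / (1.00 + 1.596) = 47.4 × 1.596/2.596 = 29.1 V.

V_out ≈ 29.1 V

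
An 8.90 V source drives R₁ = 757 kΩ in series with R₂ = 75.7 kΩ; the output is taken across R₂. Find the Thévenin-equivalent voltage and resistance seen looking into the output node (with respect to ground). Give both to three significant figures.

V_th is the open-circuit tap voltage: 8.90 × 75.7/(757 + 75.7) = 0.809 V.
With the supply zeroed, R₁ and R₂ appear in parallel from the tap: R_th = R₁‖R₂ = (757 × 75.7)/832.7 = 68.8 kΩ.

V_th = 0.809 V, R_th = 68.8 kΩ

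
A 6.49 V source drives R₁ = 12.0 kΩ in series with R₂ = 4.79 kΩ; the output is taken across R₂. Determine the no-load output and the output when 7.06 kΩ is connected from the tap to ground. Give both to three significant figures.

Open-circuit: V = 6.49 × 4.79/(12.0 + 4.79) = 1.85 V.
With the load, R₂ becomes R₂‖R_L = 2.854 kΩ, so V = 6.49 × 2.854/14.85 = 1.25 V.

Unloaded: 1.85 V; loaded: 1.25 V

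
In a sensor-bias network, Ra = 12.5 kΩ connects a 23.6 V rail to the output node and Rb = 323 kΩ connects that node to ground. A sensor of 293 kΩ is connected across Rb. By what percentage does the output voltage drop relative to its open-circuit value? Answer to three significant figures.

The divider's output (Thévenin) resistance is Ra‖Rb = 12.03 kΩ.
Fractional drop under load = R_th/(R_th + R_L) = 12.03 / (12.03 + 293) = 0.03945.
So the output falls by 3.95 %.

3.95 %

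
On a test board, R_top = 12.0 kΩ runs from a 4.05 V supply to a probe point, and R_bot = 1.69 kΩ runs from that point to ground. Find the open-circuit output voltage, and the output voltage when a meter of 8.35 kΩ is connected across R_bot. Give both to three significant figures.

Unloaded: 0.500 V; loaded: 0.425 V

Open-circuit: V = 4.05 × 1.69/(12.0 + 1.69) = 0.500 V.
With the load, R_bot becomes R_bot‖R_L = 1.406 kΩ, so V = 4.05 × 1.406/13.41 = 0.425 V.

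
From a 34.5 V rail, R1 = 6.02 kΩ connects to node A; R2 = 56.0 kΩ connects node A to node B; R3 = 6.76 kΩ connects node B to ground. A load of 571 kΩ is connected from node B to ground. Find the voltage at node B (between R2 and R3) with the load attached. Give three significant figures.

V ≈ 3.35 V

At node B, R3 is in parallel with the load: R3‖R_L = 6.681 kΩ.
Below node A the resistance is R2 + (R3‖R_L) = 62.68 kΩ, so V_A = 34.5 × 62.68/68.70 = 31.48 V.
Then V_B = V_A × (R3‖R_L)/(R2 + R3‖R_L) = 31.48 × 6.681/62.68 = 3.35 V.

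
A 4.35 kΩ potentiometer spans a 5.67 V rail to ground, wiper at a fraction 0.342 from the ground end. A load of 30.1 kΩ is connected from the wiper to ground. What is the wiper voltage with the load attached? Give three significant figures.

The wiper splits the pot into (1−α)R = 2.862 kΩ above and αR = 1.488 kΩ below.
Lower section ‖ load = 1.418 kΩ.
V_wiper = 5.67 × 1.418/(2.862 + 1.418) = 1.88 V.

V ≈ 1.88 V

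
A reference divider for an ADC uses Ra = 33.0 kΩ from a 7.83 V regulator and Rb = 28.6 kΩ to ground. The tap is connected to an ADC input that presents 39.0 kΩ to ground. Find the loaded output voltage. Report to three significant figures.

V_out ≈ 2.61 V

The load sits in parallel with Rb: Rb‖R_L = (28.6 × 39.0) / (28.6 + 39.0) = 16.50 kΩ.
V_out = 7.83 × 16.50 / (33.0 + 16.50) = 7.83 × 16.50/49.50 = 2.61 V.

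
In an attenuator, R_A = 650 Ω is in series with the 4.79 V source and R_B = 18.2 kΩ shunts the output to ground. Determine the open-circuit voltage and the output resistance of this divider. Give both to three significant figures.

V_th is the open-circuit tap voltage: 4.79 × 18200/(650 + 18200) = 4.62 V.
With the supply zeroed, R_A and R_B appear in parallel from the tap: R_th = R_A‖R_B = (650 × 18200)/18850 = 628 Ω.

V_th = 4.62 V, R_th = 628 Ω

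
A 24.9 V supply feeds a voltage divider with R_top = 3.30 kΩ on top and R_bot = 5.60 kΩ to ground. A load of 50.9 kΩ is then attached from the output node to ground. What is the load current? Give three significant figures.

R_bot‖R_L = 5.045 kΩ; V_out = 24.9 × 5.045/8.345 = 15.05 V.
I_L = V_out / R_L = 15.05 / 50.9 kΩ = 0.296 mA.

I_L ≈ 0.296 mA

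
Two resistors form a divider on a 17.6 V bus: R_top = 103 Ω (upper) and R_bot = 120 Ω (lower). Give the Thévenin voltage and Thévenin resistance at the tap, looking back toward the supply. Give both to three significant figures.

V_th = 9.47 V, R_th = 55.4 Ω

V_th is the open-circuit tap voltage: 17.6 × 120/(103 + 120) = 9.47 V.
With the supply zeroed, R_top and R_bot appear in parallel from the tap: R_th = R_top‖R_bot = (103 × 120)/223.0 = 55.4 Ω.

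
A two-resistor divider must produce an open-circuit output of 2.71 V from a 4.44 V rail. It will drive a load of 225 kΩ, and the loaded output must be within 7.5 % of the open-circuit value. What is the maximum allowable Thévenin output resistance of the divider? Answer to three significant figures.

R_th ≤ 18.2 kΩ

Loading drop = R_th/(R_th + R_L) ≤ 0.0750, so R_th ≤ R_L · ε/(1−ε) = 225 kΩ × 0.0750/0.9250 = 18.2 kΩ.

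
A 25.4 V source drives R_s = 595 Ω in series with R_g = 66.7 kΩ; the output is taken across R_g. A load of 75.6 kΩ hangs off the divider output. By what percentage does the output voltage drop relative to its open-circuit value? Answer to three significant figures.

The divider's output (Thévenin) resistance is R_s‖R_g = 589.7 Ω.
Fractional drop under load = R_th/(R_th + R_L) = 589.7 / (589.7 + 75600) = 0.007740.
So the output falls by 0.774 %.

0.774 %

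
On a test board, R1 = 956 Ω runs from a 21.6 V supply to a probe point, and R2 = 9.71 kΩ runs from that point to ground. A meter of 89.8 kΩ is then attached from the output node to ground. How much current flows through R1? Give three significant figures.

R2‖R_L = 8763 Ω, so the source sees R1 + R2‖R_L = 9719 Ω.
I = 21.6 V / 9719 Ω = 2.22 mA.

I ≈ 2.22 mA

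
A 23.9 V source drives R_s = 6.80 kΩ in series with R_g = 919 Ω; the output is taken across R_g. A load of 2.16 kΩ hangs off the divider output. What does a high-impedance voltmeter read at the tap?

V_out ≈ 2.07 V

The load sits in parallel with R_g: R_g‖R_L = (919 × 2160) / (919 + 2160) = 644.7 Ω.
V_out = 23.9 × 644.7 / (6800 + 644.7) = 23.9 × 644.7/7445 = 2.07 V.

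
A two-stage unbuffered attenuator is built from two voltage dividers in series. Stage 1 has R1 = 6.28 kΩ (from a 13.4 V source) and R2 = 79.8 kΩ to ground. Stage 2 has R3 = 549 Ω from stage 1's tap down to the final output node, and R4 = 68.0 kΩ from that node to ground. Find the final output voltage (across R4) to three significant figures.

Stage 2 presents R3+R4 = 68550 Ω as a load on stage 1's tap.
Stage 1's lower leg becomes R2‖(R3+R4) = 36870 Ω, so V_mid = 13.4 × 36870/43150 = 11.45 V.
Stage 2 is itself unloaded: V_out = V_mid × R4/(R3+R4) = 11.45 × 68000/68550 = 11.4 V.

V_out ≈ 11.4 V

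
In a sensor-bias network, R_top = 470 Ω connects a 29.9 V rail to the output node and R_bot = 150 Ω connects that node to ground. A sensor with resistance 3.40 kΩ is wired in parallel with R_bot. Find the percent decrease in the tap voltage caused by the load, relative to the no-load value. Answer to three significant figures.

The divider's output (Thévenin) resistance is R_top‖R_bot = 113.7 Ω.
Fractional drop under load = R_th/(R_th + R_L) = 113.7 / (113.7 + 3400) = 0.03236.
So the output falls by 3.24 %.

3.24 %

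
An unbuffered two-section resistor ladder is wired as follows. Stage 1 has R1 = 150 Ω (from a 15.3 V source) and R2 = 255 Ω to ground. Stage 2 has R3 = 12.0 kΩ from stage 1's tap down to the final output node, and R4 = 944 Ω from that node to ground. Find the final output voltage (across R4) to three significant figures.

Stage 2 presents R3+R4 = 12940 Ω as a load on stage 1's tap.
Stage 1's lower leg becomes R2‖(R3+R4) = 250.1 Ω, so V_mid = 15.3 × 250.1/400.1 = 9.564 V.
Stage 2 is itself unloaded: V_out = V_mid × R4/(R3+R4) = 9.564 × 944/12940 = 0.697 V.

V_out ≈ 0.697 V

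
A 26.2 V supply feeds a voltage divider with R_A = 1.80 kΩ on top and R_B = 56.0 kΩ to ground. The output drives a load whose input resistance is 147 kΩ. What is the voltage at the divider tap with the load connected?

The load sits in parallel with R_B: R_B‖R_L = (56.0 × 147) / (56.0 + 147) = 40.55 kΩ.
V_out = 26.2 × 40.55 / (1.80 + 40.55) = 26.2 × 40.55/42.35 = 25.1 V.
(Unloaded it would have been 25.4 V.)

V_out ≈ 25.1 V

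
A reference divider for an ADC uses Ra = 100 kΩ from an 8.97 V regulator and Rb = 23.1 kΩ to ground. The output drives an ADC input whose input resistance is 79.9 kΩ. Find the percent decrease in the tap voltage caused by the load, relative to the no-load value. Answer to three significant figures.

19.0 %

The divider's output (Thévenin) resistance is Ra‖Rb = 18.77 kΩ.
Fractional drop under load = R_th/(R_th + R_L) = 18.77 / (18.77 + 79.9) = 0.1902.
So the output falls by 19.0 %.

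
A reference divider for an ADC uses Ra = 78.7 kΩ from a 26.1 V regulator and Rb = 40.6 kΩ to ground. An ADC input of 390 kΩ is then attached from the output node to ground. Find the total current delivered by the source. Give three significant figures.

Rb‖R_L = 36.77 kΩ, so the source sees Ra + Rb‖R_L = 115.5 kΩ.
I = 26.1 V / 115.5 kΩ = 0.226 mA.

I ≈ 0.226 mA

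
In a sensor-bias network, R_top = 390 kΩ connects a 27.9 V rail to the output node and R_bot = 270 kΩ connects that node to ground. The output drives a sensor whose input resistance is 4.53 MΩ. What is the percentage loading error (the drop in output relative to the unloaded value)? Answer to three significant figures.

3.40 %

The divider's output (Thévenin) resistance is R_top‖R_bot = 159.5 kΩ.
Fractional drop under load = R_th/(R_th + R_L) = 159.5 / (159.5 + 4530) = 0.03402.
So the output falls by 3.40 %.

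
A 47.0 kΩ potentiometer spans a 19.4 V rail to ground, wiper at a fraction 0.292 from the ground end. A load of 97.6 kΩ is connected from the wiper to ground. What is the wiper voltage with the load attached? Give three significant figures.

The wiper splits the pot into (1−α)R = 33.28 kΩ above and αR = 13.72 kΩ below.
Lower section ‖ load = 12.03 kΩ.
V_wiper = 19.4 × 12.03/(33.28 + 12.03) = 5.15 V.

V ≈ 5.15 V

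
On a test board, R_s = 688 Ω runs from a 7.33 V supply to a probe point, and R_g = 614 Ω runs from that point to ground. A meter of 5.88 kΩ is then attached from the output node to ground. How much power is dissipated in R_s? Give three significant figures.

P ≈ 23.9 mW

Total resistance from the source is R_s + (R_g‖R_L) = 1244 Ω, so I = 7.33/1244 Ω = 5.893 mA.
P = I²·R_s = (5.893 mA)² × 688 Ω = 23.9 mW.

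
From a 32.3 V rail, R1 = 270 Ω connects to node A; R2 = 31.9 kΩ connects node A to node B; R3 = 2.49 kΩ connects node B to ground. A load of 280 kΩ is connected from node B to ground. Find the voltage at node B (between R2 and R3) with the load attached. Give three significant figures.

V ≈ 2.30 V

At node B, R3 is in parallel with the load: R3‖R_L = 2468 Ω.
Below node A the resistance is R2 + (R3‖R_L) = 34370 Ω, so V_A = 32.3 × 34370/34640 = 32.05 V.
Then V_B = V_A × (R3‖R_L)/(R2 + R3‖R_L) = 32.05 × 2468/34370 = 2.30 V.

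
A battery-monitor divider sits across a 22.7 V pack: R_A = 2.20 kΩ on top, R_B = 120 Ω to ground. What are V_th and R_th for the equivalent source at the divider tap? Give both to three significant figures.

V_th = 1.17 V, R_th = 114 Ω

V_th is the open-circuit tap voltage: 22.7 × 120/(2200 + 120) = 1.17 V.
With the supply zeroed, R_A and R_B appear in parallel from the tap: R_th = R_A‖R_B = (2200 × 120)/2320 = 114 Ω.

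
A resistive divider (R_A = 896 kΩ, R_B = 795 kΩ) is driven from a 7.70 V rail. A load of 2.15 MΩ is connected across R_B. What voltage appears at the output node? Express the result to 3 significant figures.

V_out ≈ 3.03 V

The load sits in parallel with R_B: R_B‖R_L = (795 × 2150) / (795 + 2150) = 580.4 kΩ.
V_out = 7.70 × 580.4 / (896 + 580.4) = 7.70 × 580.4/1476 = 3.03 V.
(Unloaded it would have been 3.62 V.)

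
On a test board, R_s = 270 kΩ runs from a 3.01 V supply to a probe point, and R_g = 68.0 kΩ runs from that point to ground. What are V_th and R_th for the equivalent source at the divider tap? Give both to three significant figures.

V_th is the open-circuit tap voltage: 3.01 × 68.0/(270 + 68.0) = 0.606 V.
With the supply zeroed, R_s and R_g appear in parallel from the tap: R_th = R_s‖R_g = (270 × 68.0)/338.0 = 54.3 kΩ.

V_th = 0.606 V, R_th = 54.3 kΩ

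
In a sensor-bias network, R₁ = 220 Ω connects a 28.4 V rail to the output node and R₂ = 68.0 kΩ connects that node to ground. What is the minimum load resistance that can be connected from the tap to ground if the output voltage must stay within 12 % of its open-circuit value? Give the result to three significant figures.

R_L(min) ≈ 1.61 kΩ

Output resistance R_th = R₁‖R₂ = (220 × 68000)/68220 = 219.3 Ω.
The fractional drop is R_th/(R_th + R_L); requiring this ≤ 0.120 gives R_L ≥ R_th(1/0.120 − 1) = 219.3 × 7.333 = 1.61 kΩ.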